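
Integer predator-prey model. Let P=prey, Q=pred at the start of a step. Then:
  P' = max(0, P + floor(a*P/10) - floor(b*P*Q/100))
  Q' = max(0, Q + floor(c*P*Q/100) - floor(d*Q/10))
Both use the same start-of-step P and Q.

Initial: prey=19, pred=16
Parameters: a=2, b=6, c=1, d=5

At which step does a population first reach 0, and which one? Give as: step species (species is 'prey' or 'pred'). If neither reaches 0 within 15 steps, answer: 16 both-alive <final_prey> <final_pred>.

Step 1: prey: 19+3-18=4; pred: 16+3-8=11
Step 2: prey: 4+0-2=2; pred: 11+0-5=6
Step 3: prey: 2+0-0=2; pred: 6+0-3=3
Step 4: prey: 2+0-0=2; pred: 3+0-1=2
Step 5: prey: 2+0-0=2; pred: 2+0-1=1
Step 6: prey: 2+0-0=2; pred: 1+0-0=1
Steps 7-15: state stable at prey=2, pred=1 (no change)
No extinction within 15 steps

Answer: 16 both-alive 2 1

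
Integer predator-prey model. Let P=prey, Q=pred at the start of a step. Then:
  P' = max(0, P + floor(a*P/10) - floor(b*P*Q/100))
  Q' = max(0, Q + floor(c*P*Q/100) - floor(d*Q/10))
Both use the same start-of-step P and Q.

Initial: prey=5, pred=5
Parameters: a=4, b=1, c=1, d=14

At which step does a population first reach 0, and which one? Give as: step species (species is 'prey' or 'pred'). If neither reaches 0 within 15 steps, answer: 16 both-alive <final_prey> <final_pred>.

Answer: 1 pred

Derivation:
Step 1: prey: 5+2-0=7; pred: 5+0-7=0
First extinction: pred at step 1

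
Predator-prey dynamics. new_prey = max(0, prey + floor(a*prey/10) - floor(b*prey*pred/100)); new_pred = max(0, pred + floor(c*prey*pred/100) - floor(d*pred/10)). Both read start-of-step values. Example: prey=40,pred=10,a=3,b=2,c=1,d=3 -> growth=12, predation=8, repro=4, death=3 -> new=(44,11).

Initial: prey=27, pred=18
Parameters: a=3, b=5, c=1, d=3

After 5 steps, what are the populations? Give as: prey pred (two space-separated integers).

Step 1: prey: 27+8-24=11; pred: 18+4-5=17
Step 2: prey: 11+3-9=5; pred: 17+1-5=13
Step 3: prey: 5+1-3=3; pred: 13+0-3=10
Step 4: prey: 3+0-1=2; pred: 10+0-3=7
Step 5: prey: 2+0-0=2; pred: 7+0-2=5

Answer: 2 5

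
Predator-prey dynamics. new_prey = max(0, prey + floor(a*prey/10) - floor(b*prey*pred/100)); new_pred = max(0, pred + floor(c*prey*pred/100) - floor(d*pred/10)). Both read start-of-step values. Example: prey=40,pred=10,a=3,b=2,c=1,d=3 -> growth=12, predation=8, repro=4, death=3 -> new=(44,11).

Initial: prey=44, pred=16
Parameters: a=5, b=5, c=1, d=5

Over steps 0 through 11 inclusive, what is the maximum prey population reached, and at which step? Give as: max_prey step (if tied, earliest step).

Step 1: prey: 44+22-35=31; pred: 16+7-8=15
Step 2: prey: 31+15-23=23; pred: 15+4-7=12
Step 3: prey: 23+11-13=21; pred: 12+2-6=8
Step 4: prey: 21+10-8=23; pred: 8+1-4=5
Step 5: prey: 23+11-5=29; pred: 5+1-2=4
Step 6: prey: 29+14-5=38; pred: 4+1-2=3
Step 7: prey: 38+19-5=52; pred: 3+1-1=3
Step 8: prey: 52+26-7=71; pred: 3+1-1=3
Step 9: prey: 71+35-10=96; pred: 3+2-1=4
Step 10: prey: 96+48-19=125; pred: 4+3-2=5
Step 11: prey: 125+62-31=156; pred: 5+6-2=9
Max prey = 156 at step 11

Answer: 156 11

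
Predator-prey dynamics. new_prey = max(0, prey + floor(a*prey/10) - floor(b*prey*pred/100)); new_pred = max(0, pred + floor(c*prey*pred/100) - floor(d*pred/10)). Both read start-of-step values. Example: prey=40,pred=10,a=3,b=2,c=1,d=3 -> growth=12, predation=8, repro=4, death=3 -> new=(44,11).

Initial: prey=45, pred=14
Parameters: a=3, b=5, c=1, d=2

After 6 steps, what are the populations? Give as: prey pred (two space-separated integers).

Step 1: prey: 45+13-31=27; pred: 14+6-2=18
Step 2: prey: 27+8-24=11; pred: 18+4-3=19
Step 3: prey: 11+3-10=4; pred: 19+2-3=18
Step 4: prey: 4+1-3=2; pred: 18+0-3=15
Step 5: prey: 2+0-1=1; pred: 15+0-3=12
Step 6: prey: 1+0-0=1; pred: 12+0-2=10

Answer: 1 10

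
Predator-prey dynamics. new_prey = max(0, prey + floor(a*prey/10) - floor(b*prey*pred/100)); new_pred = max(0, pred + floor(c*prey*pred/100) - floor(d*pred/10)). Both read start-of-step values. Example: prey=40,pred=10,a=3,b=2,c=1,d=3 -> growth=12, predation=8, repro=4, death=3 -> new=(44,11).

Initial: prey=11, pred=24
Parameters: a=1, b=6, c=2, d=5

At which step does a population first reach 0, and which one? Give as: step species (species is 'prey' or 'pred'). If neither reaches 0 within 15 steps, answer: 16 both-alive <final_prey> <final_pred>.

Step 1: prey: 11+1-15=0; pred: 24+5-12=17
First extinction: prey at step 1

Answer: 1 prey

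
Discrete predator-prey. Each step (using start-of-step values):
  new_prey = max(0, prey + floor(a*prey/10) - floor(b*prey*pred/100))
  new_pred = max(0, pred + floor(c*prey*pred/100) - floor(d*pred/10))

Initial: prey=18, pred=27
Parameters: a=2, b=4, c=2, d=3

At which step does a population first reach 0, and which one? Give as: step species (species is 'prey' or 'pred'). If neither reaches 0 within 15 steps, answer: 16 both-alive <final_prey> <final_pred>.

Step 1: prey: 18+3-19=2; pred: 27+9-8=28
Step 2: prey: 2+0-2=0; pred: 28+1-8=21
First extinction: prey at step 2

Answer: 2 prey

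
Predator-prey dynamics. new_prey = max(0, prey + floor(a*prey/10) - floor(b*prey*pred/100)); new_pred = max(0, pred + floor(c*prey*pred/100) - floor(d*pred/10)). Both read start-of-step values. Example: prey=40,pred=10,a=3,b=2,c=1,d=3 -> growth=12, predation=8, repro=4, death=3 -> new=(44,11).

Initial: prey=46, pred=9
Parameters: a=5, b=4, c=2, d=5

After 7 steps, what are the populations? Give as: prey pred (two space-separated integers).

Step 1: prey: 46+23-16=53; pred: 9+8-4=13
Step 2: prey: 53+26-27=52; pred: 13+13-6=20
Step 3: prey: 52+26-41=37; pred: 20+20-10=30
Step 4: prey: 37+18-44=11; pred: 30+22-15=37
Step 5: prey: 11+5-16=0; pred: 37+8-18=27
Step 6: prey: 0+0-0=0; pred: 27+0-13=14
Step 7: prey: 0+0-0=0; pred: 14+0-7=7

Answer: 0 7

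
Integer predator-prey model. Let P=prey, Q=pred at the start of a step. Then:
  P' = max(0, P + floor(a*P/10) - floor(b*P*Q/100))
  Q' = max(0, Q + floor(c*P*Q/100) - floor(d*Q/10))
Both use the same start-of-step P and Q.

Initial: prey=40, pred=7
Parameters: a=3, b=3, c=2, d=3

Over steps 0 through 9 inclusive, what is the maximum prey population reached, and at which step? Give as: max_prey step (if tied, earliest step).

Answer: 44 1

Derivation:
Step 1: prey: 40+12-8=44; pred: 7+5-2=10
Step 2: prey: 44+13-13=44; pred: 10+8-3=15
Step 3: prey: 44+13-19=38; pred: 15+13-4=24
Step 4: prey: 38+11-27=22; pred: 24+18-7=35
Step 5: prey: 22+6-23=5; pred: 35+15-10=40
Step 6: prey: 5+1-6=0; pred: 40+4-12=32
Step 7: prey: 0+0-0=0; pred: 32+0-9=23
Step 8: prey: 0+0-0=0; pred: 23+0-6=17
Step 9: prey: 0+0-0=0; pred: 17+0-5=12
Max prey = 44 at step 1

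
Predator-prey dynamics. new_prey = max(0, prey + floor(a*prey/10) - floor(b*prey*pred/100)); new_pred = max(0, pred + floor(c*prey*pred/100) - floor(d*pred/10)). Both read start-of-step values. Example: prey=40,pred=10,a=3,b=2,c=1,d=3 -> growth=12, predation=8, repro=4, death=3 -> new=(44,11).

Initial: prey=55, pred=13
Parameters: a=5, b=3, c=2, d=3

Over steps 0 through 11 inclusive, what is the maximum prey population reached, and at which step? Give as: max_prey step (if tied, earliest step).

Step 1: prey: 55+27-21=61; pred: 13+14-3=24
Step 2: prey: 61+30-43=48; pred: 24+29-7=46
Step 3: prey: 48+24-66=6; pred: 46+44-13=77
Step 4: prey: 6+3-13=0; pred: 77+9-23=63
Step 5: prey: 0+0-0=0; pred: 63+0-18=45
Step 6: prey: 0+0-0=0; pred: 45+0-13=32
Step 7: prey: 0+0-0=0; pred: 32+0-9=23
Step 8: prey: 0+0-0=0; pred: 23+0-6=17
Step 9: prey: 0+0-0=0; pred: 17+0-5=12
Step 10: prey: 0+0-0=0; pred: 12+0-3=9
Step 11: prey: 0+0-0=0; pred: 9+0-2=7
Max prey = 61 at step 1

Answer: 61 1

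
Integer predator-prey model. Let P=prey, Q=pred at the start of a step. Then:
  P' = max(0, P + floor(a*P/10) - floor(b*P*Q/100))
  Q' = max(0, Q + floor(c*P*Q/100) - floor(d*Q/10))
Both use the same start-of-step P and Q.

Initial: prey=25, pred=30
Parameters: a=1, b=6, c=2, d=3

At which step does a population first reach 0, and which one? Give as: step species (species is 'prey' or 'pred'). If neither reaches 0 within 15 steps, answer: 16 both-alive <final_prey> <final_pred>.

Answer: 1 prey

Derivation:
Step 1: prey: 25+2-45=0; pred: 30+15-9=36
First extinction: prey at step 1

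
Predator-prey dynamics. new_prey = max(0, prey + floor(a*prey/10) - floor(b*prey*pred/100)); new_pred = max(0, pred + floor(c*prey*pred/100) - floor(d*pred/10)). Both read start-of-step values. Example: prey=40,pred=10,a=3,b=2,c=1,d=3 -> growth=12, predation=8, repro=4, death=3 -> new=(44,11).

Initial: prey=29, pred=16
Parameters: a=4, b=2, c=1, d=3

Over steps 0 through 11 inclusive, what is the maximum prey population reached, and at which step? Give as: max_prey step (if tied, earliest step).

Answer: 40 5

Derivation:
Step 1: prey: 29+11-9=31; pred: 16+4-4=16
Step 2: prey: 31+12-9=34; pred: 16+4-4=16
Step 3: prey: 34+13-10=37; pred: 16+5-4=17
Step 4: prey: 37+14-12=39; pred: 17+6-5=18
Step 5: prey: 39+15-14=40; pred: 18+7-5=20
Step 6: prey: 40+16-16=40; pred: 20+8-6=22
Step 7: prey: 40+16-17=39; pred: 22+8-6=24
Step 8: prey: 39+15-18=36; pred: 24+9-7=26
Step 9: prey: 36+14-18=32; pred: 26+9-7=28
Step 10: prey: 32+12-17=27; pred: 28+8-8=28
Step 11: prey: 27+10-15=22; pred: 28+7-8=27
Max prey = 40 at step 5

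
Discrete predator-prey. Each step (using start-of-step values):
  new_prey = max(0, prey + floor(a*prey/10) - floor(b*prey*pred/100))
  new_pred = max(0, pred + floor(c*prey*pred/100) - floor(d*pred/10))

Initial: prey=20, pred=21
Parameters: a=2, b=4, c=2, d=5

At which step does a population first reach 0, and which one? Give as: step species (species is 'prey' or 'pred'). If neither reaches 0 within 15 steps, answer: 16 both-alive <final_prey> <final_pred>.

Step 1: prey: 20+4-16=8; pred: 21+8-10=19
Step 2: prey: 8+1-6=3; pred: 19+3-9=13
Step 3: prey: 3+0-1=2; pred: 13+0-6=7
Step 4: prey: 2+0-0=2; pred: 7+0-3=4
Step 5: prey: 2+0-0=2; pred: 4+0-2=2
Step 6: prey: 2+0-0=2; pred: 2+0-1=1
Step 7: prey: 2+0-0=2; pred: 1+0-0=1
Steps 8-15: state stable at prey=2, pred=1 (no change)
No extinction within 15 steps

Answer: 16 both-alive 2 1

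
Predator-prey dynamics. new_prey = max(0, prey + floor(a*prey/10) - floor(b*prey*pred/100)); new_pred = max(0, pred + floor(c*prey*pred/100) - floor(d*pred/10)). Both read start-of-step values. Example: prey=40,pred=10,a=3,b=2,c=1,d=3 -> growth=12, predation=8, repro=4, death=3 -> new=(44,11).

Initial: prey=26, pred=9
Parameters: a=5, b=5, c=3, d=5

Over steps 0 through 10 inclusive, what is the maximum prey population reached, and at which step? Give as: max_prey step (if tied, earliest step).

Answer: 28 1

Derivation:
Step 1: prey: 26+13-11=28; pred: 9+7-4=12
Step 2: prey: 28+14-16=26; pred: 12+10-6=16
Step 3: prey: 26+13-20=19; pred: 16+12-8=20
Step 4: prey: 19+9-19=9; pred: 20+11-10=21
Step 5: prey: 9+4-9=4; pred: 21+5-10=16
Step 6: prey: 4+2-3=3; pred: 16+1-8=9
Step 7: prey: 3+1-1=3; pred: 9+0-4=5
Step 8: prey: 3+1-0=4; pred: 5+0-2=3
Step 9: prey: 4+2-0=6; pred: 3+0-1=2
Step 10: prey: 6+3-0=9; pred: 2+0-1=1
Max prey = 28 at step 1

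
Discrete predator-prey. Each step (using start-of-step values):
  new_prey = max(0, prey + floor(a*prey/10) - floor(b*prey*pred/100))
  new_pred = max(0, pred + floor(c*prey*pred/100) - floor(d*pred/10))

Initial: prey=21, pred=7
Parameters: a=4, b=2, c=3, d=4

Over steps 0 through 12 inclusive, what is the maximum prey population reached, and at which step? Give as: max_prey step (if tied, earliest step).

Step 1: prey: 21+8-2=27; pred: 7+4-2=9
Step 2: prey: 27+10-4=33; pred: 9+7-3=13
Step 3: prey: 33+13-8=38; pred: 13+12-5=20
Step 4: prey: 38+15-15=38; pred: 20+22-8=34
Step 5: prey: 38+15-25=28; pred: 34+38-13=59
Step 6: prey: 28+11-33=6; pred: 59+49-23=85
Step 7: prey: 6+2-10=0; pred: 85+15-34=66
Step 8: prey: 0+0-0=0; pred: 66+0-26=40
Step 9: prey: 0+0-0=0; pred: 40+0-16=24
Step 10: prey: 0+0-0=0; pred: 24+0-9=15
Step 11: prey: 0+0-0=0; pred: 15+0-6=9
Step 12: prey: 0+0-0=0; pred: 9+0-3=6
Max prey = 38 at step 3

Answer: 38 3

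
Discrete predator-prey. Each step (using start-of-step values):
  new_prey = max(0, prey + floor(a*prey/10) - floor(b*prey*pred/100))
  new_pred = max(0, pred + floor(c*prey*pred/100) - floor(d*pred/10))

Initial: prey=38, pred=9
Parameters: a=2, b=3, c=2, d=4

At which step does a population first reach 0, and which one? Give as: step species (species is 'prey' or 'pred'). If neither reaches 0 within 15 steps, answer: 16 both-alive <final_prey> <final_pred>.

Step 1: prey: 38+7-10=35; pred: 9+6-3=12
Step 2: prey: 35+7-12=30; pred: 12+8-4=16
Step 3: prey: 30+6-14=22; pred: 16+9-6=19
Step 4: prey: 22+4-12=14; pred: 19+8-7=20
Step 5: prey: 14+2-8=8; pred: 20+5-8=17
Step 6: prey: 8+1-4=5; pred: 17+2-6=13
Step 7: prey: 5+1-1=5; pred: 13+1-5=9
Step 8: prey: 5+1-1=5; pred: 9+0-3=6
Step 9: prey: 5+1-0=6; pred: 6+0-2=4
Step 10: prey: 6+1-0=7; pred: 4+0-1=3
Step 11: prey: 7+1-0=8; pred: 3+0-1=2
Step 12: prey: 8+1-0=9; pred: 2+0-0=2
Step 13: prey: 9+1-0=10; pred: 2+0-0=2
Step 14: prey: 10+2-0=12; pred: 2+0-0=2
Step 15: prey: 12+2-0=14; pred: 2+0-0=2
No extinction within 15 steps

Answer: 16 both-alive 14 2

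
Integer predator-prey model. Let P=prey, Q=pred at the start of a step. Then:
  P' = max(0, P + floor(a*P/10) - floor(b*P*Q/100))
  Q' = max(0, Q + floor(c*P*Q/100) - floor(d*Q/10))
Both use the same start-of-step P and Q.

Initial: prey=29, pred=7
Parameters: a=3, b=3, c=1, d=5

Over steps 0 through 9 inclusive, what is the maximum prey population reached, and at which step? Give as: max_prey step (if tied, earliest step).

Answer: 123 9

Derivation:
Step 1: prey: 29+8-6=31; pred: 7+2-3=6
Step 2: prey: 31+9-5=35; pred: 6+1-3=4
Step 3: prey: 35+10-4=41; pred: 4+1-2=3
Step 4: prey: 41+12-3=50; pred: 3+1-1=3
Step 5: prey: 50+15-4=61; pred: 3+1-1=3
Step 6: prey: 61+18-5=74; pred: 3+1-1=3
Step 7: prey: 74+22-6=90; pred: 3+2-1=4
Step 8: prey: 90+27-10=107; pred: 4+3-2=5
Step 9: prey: 107+32-16=123; pred: 5+5-2=8
Max prey = 123 at step 9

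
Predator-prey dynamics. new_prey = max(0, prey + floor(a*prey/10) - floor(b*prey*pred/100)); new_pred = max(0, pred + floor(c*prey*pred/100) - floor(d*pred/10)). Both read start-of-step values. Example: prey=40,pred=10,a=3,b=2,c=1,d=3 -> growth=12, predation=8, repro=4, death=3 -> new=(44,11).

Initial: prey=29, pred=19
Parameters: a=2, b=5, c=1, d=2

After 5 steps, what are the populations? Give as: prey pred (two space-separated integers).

Step 1: prey: 29+5-27=7; pred: 19+5-3=21
Step 2: prey: 7+1-7=1; pred: 21+1-4=18
Step 3: prey: 1+0-0=1; pred: 18+0-3=15
Step 4: prey: 1+0-0=1; pred: 15+0-3=12
Step 5: prey: 1+0-0=1; pred: 12+0-2=10

Answer: 1 10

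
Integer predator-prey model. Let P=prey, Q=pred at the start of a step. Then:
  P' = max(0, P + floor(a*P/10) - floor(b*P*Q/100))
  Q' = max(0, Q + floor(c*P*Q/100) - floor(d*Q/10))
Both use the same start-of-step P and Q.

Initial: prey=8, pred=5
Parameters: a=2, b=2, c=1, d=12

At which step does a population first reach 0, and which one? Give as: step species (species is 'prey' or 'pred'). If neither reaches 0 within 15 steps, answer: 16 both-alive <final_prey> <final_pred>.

Answer: 1 pred

Derivation:
Step 1: prey: 8+1-0=9; pred: 5+0-6=0
First extinction: pred at step 1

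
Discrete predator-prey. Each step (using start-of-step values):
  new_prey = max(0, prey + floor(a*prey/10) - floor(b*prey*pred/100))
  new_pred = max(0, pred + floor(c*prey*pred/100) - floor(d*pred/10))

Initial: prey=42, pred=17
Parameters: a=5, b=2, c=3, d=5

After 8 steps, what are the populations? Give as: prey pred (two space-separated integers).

Step 1: prey: 42+21-14=49; pred: 17+21-8=30
Step 2: prey: 49+24-29=44; pred: 30+44-15=59
Step 3: prey: 44+22-51=15; pred: 59+77-29=107
Step 4: prey: 15+7-32=0; pred: 107+48-53=102
Step 5: prey: 0+0-0=0; pred: 102+0-51=51
Step 6: prey: 0+0-0=0; pred: 51+0-25=26
Step 7: prey: 0+0-0=0; pred: 26+0-13=13
Step 8: prey: 0+0-0=0; pred: 13+0-6=7

Answer: 0 7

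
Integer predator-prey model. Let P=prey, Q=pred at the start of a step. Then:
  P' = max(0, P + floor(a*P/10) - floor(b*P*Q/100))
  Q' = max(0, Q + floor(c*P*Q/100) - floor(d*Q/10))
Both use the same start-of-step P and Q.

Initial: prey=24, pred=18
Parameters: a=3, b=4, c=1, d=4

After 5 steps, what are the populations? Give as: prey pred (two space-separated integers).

Answer: 10 3

Derivation:
Step 1: prey: 24+7-17=14; pred: 18+4-7=15
Step 2: prey: 14+4-8=10; pred: 15+2-6=11
Step 3: prey: 10+3-4=9; pred: 11+1-4=8
Step 4: prey: 9+2-2=9; pred: 8+0-3=5
Step 5: prey: 9+2-1=10; pred: 5+0-2=3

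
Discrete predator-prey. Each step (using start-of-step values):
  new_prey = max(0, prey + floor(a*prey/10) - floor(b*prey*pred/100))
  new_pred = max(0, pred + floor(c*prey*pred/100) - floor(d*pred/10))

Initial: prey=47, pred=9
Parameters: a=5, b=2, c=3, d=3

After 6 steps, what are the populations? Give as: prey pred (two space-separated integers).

Answer: 0 122

Derivation:
Step 1: prey: 47+23-8=62; pred: 9+12-2=19
Step 2: prey: 62+31-23=70; pred: 19+35-5=49
Step 3: prey: 70+35-68=37; pred: 49+102-14=137
Step 4: prey: 37+18-101=0; pred: 137+152-41=248
Step 5: prey: 0+0-0=0; pred: 248+0-74=174
Step 6: prey: 0+0-0=0; pred: 174+0-52=122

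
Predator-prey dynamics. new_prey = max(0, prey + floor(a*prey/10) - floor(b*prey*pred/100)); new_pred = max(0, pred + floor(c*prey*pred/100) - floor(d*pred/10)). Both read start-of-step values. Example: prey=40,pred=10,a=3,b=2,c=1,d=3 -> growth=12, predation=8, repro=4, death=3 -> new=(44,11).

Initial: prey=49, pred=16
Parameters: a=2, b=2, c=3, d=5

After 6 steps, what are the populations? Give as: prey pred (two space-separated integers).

Step 1: prey: 49+9-15=43; pred: 16+23-8=31
Step 2: prey: 43+8-26=25; pred: 31+39-15=55
Step 3: prey: 25+5-27=3; pred: 55+41-27=69
Step 4: prey: 3+0-4=0; pred: 69+6-34=41
Step 5: prey: 0+0-0=0; pred: 41+0-20=21
Step 6: prey: 0+0-0=0; pred: 21+0-10=11

Answer: 0 11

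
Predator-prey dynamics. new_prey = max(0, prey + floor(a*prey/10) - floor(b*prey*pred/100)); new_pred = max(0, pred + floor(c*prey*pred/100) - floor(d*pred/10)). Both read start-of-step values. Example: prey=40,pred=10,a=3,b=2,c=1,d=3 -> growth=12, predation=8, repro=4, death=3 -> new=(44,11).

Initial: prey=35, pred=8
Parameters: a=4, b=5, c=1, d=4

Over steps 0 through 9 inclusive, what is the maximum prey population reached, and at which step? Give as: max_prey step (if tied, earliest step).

Answer: 45 6

Derivation:
Step 1: prey: 35+14-14=35; pred: 8+2-3=7
Step 2: prey: 35+14-12=37; pred: 7+2-2=7
Step 3: prey: 37+14-12=39; pred: 7+2-2=7
Step 4: prey: 39+15-13=41; pred: 7+2-2=7
Step 5: prey: 41+16-14=43; pred: 7+2-2=7
Step 6: prey: 43+17-15=45; pred: 7+3-2=8
Step 7: prey: 45+18-18=45; pred: 8+3-3=8
Step 8: prey: 45+18-18=45; pred: 8+3-3=8
Step 9: prey: 45+18-18=45; pred: 8+3-3=8
Max prey = 45 at step 6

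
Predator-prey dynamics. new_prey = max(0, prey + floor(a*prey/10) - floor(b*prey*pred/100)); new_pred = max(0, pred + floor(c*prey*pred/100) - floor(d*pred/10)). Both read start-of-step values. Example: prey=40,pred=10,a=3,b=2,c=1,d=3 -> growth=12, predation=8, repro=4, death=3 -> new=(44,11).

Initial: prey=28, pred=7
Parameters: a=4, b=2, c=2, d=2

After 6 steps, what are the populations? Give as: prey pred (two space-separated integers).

Answer: 0 95

Derivation:
Step 1: prey: 28+11-3=36; pred: 7+3-1=9
Step 2: prey: 36+14-6=44; pred: 9+6-1=14
Step 3: prey: 44+17-12=49; pred: 14+12-2=24
Step 4: prey: 49+19-23=45; pred: 24+23-4=43
Step 5: prey: 45+18-38=25; pred: 43+38-8=73
Step 6: prey: 25+10-36=0; pred: 73+36-14=95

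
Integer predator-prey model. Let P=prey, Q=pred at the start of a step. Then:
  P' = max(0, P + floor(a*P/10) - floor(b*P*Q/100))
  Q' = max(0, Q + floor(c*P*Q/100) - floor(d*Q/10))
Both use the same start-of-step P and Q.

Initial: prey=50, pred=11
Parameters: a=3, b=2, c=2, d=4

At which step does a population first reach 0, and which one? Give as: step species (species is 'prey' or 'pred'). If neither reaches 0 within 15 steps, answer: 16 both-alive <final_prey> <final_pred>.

Step 1: prey: 50+15-11=54; pred: 11+11-4=18
Step 2: prey: 54+16-19=51; pred: 18+19-7=30
Step 3: prey: 51+15-30=36; pred: 30+30-12=48
Step 4: prey: 36+10-34=12; pred: 48+34-19=63
Step 5: prey: 12+3-15=0; pred: 63+15-25=53
First extinction: prey at step 5

Answer: 5 prey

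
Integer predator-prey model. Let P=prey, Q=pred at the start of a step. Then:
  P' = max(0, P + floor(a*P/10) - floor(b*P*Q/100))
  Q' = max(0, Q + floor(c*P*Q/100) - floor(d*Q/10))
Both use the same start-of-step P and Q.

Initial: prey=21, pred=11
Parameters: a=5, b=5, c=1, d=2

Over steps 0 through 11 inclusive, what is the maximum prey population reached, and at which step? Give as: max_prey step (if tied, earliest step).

Step 1: prey: 21+10-11=20; pred: 11+2-2=11
Step 2: prey: 20+10-11=19; pred: 11+2-2=11
Step 3: prey: 19+9-10=18; pred: 11+2-2=11
Step 4: prey: 18+9-9=18; pred: 11+1-2=10
Step 5: prey: 18+9-9=18; pred: 10+1-2=9
Step 6: prey: 18+9-8=19; pred: 9+1-1=9
Step 7: prey: 19+9-8=20; pred: 9+1-1=9
Step 8: prey: 20+10-9=21; pred: 9+1-1=9
Step 9: prey: 21+10-9=22; pred: 9+1-1=9
Step 10: prey: 22+11-9=24; pred: 9+1-1=9
Step 11: prey: 24+12-10=26; pred: 9+2-1=10
Max prey = 26 at step 11

Answer: 26 11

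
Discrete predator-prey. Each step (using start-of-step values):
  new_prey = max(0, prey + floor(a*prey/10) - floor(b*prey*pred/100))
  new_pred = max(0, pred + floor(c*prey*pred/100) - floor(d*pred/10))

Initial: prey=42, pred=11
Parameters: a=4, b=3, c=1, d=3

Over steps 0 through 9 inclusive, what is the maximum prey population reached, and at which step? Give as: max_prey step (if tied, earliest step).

Step 1: prey: 42+16-13=45; pred: 11+4-3=12
Step 2: prey: 45+18-16=47; pred: 12+5-3=14
Step 3: prey: 47+18-19=46; pred: 14+6-4=16
Step 4: prey: 46+18-22=42; pred: 16+7-4=19
Step 5: prey: 42+16-23=35; pred: 19+7-5=21
Step 6: prey: 35+14-22=27; pred: 21+7-6=22
Step 7: prey: 27+10-17=20; pred: 22+5-6=21
Step 8: prey: 20+8-12=16; pred: 21+4-6=19
Step 9: prey: 16+6-9=13; pred: 19+3-5=17
Max prey = 47 at step 2

Answer: 47 2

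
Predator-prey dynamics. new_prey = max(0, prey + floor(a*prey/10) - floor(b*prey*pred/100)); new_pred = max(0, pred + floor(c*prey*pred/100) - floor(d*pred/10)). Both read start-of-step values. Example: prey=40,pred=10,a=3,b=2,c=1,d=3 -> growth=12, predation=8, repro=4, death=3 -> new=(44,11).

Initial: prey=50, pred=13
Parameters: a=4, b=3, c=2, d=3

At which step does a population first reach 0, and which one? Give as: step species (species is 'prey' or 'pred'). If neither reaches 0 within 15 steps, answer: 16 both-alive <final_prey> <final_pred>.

Answer: 4 prey

Derivation:
Step 1: prey: 50+20-19=51; pred: 13+13-3=23
Step 2: prey: 51+20-35=36; pred: 23+23-6=40
Step 3: prey: 36+14-43=7; pred: 40+28-12=56
Step 4: prey: 7+2-11=0; pred: 56+7-16=47
First extinction: prey at step 4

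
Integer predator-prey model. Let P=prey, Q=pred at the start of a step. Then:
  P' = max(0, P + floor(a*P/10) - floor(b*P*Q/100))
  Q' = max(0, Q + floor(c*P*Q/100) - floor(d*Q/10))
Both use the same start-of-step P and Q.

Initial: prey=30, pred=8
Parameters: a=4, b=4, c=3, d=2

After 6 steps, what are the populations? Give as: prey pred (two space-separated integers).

Answer: 0 30

Derivation:
Step 1: prey: 30+12-9=33; pred: 8+7-1=14
Step 2: prey: 33+13-18=28; pred: 14+13-2=25
Step 3: prey: 28+11-28=11; pred: 25+21-5=41
Step 4: prey: 11+4-18=0; pred: 41+13-8=46
Step 5: prey: 0+0-0=0; pred: 46+0-9=37
Step 6: prey: 0+0-0=0; pred: 37+0-7=30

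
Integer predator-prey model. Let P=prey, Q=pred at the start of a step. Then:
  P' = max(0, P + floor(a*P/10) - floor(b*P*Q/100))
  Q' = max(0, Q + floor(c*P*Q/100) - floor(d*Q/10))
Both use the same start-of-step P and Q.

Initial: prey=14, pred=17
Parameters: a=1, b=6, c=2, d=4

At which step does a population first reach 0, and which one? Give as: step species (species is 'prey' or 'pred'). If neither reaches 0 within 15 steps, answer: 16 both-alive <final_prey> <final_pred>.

Step 1: prey: 14+1-14=1; pred: 17+4-6=15
Step 2: prey: 1+0-0=1; pred: 15+0-6=9
Step 3: prey: 1+0-0=1; pred: 9+0-3=6
Step 4: prey: 1+0-0=1; pred: 6+0-2=4
Step 5: prey: 1+0-0=1; pred: 4+0-1=3
Step 6: prey: 1+0-0=1; pred: 3+0-1=2
Step 7: prey: 1+0-0=1; pred: 2+0-0=2
Steps 8-15: state stable at prey=1, pred=2 (no change)
No extinction within 15 steps

Answer: 16 both-alive 1 2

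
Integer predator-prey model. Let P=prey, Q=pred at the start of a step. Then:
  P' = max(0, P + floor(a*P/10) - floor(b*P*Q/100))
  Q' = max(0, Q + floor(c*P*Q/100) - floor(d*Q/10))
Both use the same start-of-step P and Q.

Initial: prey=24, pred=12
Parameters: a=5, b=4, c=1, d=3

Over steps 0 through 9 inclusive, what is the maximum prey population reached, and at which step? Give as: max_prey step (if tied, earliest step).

Answer: 52 8

Derivation:
Step 1: prey: 24+12-11=25; pred: 12+2-3=11
Step 2: prey: 25+12-11=26; pred: 11+2-3=10
Step 3: prey: 26+13-10=29; pred: 10+2-3=9
Step 4: prey: 29+14-10=33; pred: 9+2-2=9
Step 5: prey: 33+16-11=38; pred: 9+2-2=9
Step 6: prey: 38+19-13=44; pred: 9+3-2=10
Step 7: prey: 44+22-17=49; pred: 10+4-3=11
Step 8: prey: 49+24-21=52; pred: 11+5-3=13
Step 9: prey: 52+26-27=51; pred: 13+6-3=16
Max prey = 52 at step 8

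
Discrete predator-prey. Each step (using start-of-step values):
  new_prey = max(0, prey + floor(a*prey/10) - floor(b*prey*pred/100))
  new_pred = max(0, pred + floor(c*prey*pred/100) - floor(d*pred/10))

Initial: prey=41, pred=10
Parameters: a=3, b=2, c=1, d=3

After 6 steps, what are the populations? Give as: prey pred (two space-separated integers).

Answer: 44 25

Derivation:
Step 1: prey: 41+12-8=45; pred: 10+4-3=11
Step 2: prey: 45+13-9=49; pred: 11+4-3=12
Step 3: prey: 49+14-11=52; pred: 12+5-3=14
Step 4: prey: 52+15-14=53; pred: 14+7-4=17
Step 5: prey: 53+15-18=50; pred: 17+9-5=21
Step 6: prey: 50+15-21=44; pred: 21+10-6=25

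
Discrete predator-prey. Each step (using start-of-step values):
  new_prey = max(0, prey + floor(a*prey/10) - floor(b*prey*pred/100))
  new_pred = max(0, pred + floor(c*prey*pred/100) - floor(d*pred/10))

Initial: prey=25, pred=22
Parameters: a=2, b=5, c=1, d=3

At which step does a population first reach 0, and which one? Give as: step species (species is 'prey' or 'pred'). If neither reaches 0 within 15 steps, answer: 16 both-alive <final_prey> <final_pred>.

Answer: 2 prey

Derivation:
Step 1: prey: 25+5-27=3; pred: 22+5-6=21
Step 2: prey: 3+0-3=0; pred: 21+0-6=15
First extinction: prey at step 2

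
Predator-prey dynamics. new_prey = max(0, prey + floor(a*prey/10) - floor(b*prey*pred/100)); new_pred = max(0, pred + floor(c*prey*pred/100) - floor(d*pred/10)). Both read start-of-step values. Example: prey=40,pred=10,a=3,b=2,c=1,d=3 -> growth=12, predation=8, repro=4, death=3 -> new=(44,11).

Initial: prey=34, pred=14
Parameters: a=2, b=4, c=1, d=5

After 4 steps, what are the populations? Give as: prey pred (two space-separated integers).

Answer: 14 3

Derivation:
Step 1: prey: 34+6-19=21; pred: 14+4-7=11
Step 2: prey: 21+4-9=16; pred: 11+2-5=8
Step 3: prey: 16+3-5=14; pred: 8+1-4=5
Step 4: prey: 14+2-2=14; pred: 5+0-2=3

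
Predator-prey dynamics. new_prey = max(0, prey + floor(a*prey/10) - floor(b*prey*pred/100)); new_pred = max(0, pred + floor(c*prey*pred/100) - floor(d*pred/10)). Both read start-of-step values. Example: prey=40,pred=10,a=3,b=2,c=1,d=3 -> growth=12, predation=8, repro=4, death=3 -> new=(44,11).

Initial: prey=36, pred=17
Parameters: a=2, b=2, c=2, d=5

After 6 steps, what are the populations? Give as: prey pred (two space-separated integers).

Step 1: prey: 36+7-12=31; pred: 17+12-8=21
Step 2: prey: 31+6-13=24; pred: 21+13-10=24
Step 3: prey: 24+4-11=17; pred: 24+11-12=23
Step 4: prey: 17+3-7=13; pred: 23+7-11=19
Step 5: prey: 13+2-4=11; pred: 19+4-9=14
Step 6: prey: 11+2-3=10; pred: 14+3-7=10

Answer: 10 10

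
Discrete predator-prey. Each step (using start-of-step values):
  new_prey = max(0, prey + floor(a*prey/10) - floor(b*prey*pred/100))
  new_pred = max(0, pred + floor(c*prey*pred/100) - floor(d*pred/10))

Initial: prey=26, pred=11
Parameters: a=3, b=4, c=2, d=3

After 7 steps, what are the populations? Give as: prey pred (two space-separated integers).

Answer: 4 8

Derivation:
Step 1: prey: 26+7-11=22; pred: 11+5-3=13
Step 2: prey: 22+6-11=17; pred: 13+5-3=15
Step 3: prey: 17+5-10=12; pred: 15+5-4=16
Step 4: prey: 12+3-7=8; pred: 16+3-4=15
Step 5: prey: 8+2-4=6; pred: 15+2-4=13
Step 6: prey: 6+1-3=4; pred: 13+1-3=11
Step 7: prey: 4+1-1=4; pred: 11+0-3=8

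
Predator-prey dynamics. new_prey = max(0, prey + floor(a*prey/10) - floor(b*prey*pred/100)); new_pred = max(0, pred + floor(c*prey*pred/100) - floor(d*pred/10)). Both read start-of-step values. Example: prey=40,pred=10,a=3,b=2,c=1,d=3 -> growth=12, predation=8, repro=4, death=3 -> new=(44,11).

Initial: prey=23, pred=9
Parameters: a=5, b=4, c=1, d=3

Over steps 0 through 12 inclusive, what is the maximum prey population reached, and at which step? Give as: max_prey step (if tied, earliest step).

Step 1: prey: 23+11-8=26; pred: 9+2-2=9
Step 2: prey: 26+13-9=30; pred: 9+2-2=9
Step 3: prey: 30+15-10=35; pred: 9+2-2=9
Step 4: prey: 35+17-12=40; pred: 9+3-2=10
Step 5: prey: 40+20-16=44; pred: 10+4-3=11
Step 6: prey: 44+22-19=47; pred: 11+4-3=12
Step 7: prey: 47+23-22=48; pred: 12+5-3=14
Step 8: prey: 48+24-26=46; pred: 14+6-4=16
Step 9: prey: 46+23-29=40; pred: 16+7-4=19
Step 10: prey: 40+20-30=30; pred: 19+7-5=21
Step 11: prey: 30+15-25=20; pred: 21+6-6=21
Step 12: prey: 20+10-16=14; pred: 21+4-6=19
Max prey = 48 at step 7

Answer: 48 7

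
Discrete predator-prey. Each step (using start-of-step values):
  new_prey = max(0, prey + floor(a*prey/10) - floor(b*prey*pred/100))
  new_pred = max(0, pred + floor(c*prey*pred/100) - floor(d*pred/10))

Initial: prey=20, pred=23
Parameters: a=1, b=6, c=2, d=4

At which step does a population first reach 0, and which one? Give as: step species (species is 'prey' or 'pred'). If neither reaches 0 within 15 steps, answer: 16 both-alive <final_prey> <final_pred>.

Step 1: prey: 20+2-27=0; pred: 23+9-9=23
First extinction: prey at step 1

Answer: 1 prey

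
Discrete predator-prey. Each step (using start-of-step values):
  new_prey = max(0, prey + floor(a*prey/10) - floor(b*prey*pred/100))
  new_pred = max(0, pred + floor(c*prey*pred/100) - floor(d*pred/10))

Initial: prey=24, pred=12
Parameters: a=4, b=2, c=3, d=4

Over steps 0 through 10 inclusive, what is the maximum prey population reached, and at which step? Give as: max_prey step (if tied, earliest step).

Answer: 31 2

Derivation:
Step 1: prey: 24+9-5=28; pred: 12+8-4=16
Step 2: prey: 28+11-8=31; pred: 16+13-6=23
Step 3: prey: 31+12-14=29; pred: 23+21-9=35
Step 4: prey: 29+11-20=20; pred: 35+30-14=51
Step 5: prey: 20+8-20=8; pred: 51+30-20=61
Step 6: prey: 8+3-9=2; pred: 61+14-24=51
Step 7: prey: 2+0-2=0; pred: 51+3-20=34
Step 8: prey: 0+0-0=0; pred: 34+0-13=21
Step 9: prey: 0+0-0=0; pred: 21+0-8=13
Step 10: prey: 0+0-0=0; pred: 13+0-5=8
Max prey = 31 at step 2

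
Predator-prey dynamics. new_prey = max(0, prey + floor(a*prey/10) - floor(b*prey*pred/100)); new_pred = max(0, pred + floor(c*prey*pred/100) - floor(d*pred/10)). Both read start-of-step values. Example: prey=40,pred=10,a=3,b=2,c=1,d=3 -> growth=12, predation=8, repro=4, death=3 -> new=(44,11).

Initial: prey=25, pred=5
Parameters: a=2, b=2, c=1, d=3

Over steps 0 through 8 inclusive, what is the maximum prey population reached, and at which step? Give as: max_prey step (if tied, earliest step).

Step 1: prey: 25+5-2=28; pred: 5+1-1=5
Step 2: prey: 28+5-2=31; pred: 5+1-1=5
Step 3: prey: 31+6-3=34; pred: 5+1-1=5
Step 4: prey: 34+6-3=37; pred: 5+1-1=5
Step 5: prey: 37+7-3=41; pred: 5+1-1=5
Step 6: prey: 41+8-4=45; pred: 5+2-1=6
Step 7: prey: 45+9-5=49; pred: 6+2-1=7
Step 8: prey: 49+9-6=52; pred: 7+3-2=8
Max prey = 52 at step 8

Answer: 52 8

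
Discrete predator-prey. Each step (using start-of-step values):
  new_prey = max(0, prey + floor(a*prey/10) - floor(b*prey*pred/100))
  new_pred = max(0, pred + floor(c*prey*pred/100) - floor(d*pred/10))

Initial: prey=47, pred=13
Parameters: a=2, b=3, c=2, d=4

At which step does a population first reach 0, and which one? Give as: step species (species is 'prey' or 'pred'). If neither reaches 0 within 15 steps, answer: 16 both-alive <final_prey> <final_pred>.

Answer: 16 both-alive 1 2

Derivation:
Step 1: prey: 47+9-18=38; pred: 13+12-5=20
Step 2: prey: 38+7-22=23; pred: 20+15-8=27
Step 3: prey: 23+4-18=9; pred: 27+12-10=29
Step 4: prey: 9+1-7=3; pred: 29+5-11=23
Step 5: prey: 3+0-2=1; pred: 23+1-9=15
Step 6: prey: 1+0-0=1; pred: 15+0-6=9
Step 7: prey: 1+0-0=1; pred: 9+0-3=6
Step 8: prey: 1+0-0=1; pred: 6+0-2=4
Step 9: prey: 1+0-0=1; pred: 4+0-1=3
Step 10: prey: 1+0-0=1; pred: 3+0-1=2
Step 11: prey: 1+0-0=1; pred: 2+0-0=2
Steps 12-15: state stable at prey=1, pred=2 (no change)
No extinction within 15 steps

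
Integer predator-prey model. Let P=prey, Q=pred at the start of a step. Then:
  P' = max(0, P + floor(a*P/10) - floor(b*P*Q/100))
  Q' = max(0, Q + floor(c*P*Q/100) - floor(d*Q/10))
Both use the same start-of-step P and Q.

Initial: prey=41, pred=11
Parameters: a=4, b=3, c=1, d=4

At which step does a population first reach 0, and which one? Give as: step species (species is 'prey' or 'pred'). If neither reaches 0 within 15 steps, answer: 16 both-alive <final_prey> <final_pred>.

Answer: 16 both-alive 34 5

Derivation:
Step 1: prey: 41+16-13=44; pred: 11+4-4=11
Step 2: prey: 44+17-14=47; pred: 11+4-4=11
Step 3: prey: 47+18-15=50; pred: 11+5-4=12
Step 4: prey: 50+20-18=52; pred: 12+6-4=14
Step 5: prey: 52+20-21=51; pred: 14+7-5=16
Step 6: prey: 51+20-24=47; pred: 16+8-6=18
Step 7: prey: 47+18-25=40; pred: 18+8-7=19
Step 8: prey: 40+16-22=34; pred: 19+7-7=19
Step 9: prey: 34+13-19=28; pred: 19+6-7=18
Step 10: prey: 28+11-15=24; pred: 18+5-7=16
Step 11: prey: 24+9-11=22; pred: 16+3-6=13
Step 12: prey: 22+8-8=22; pred: 13+2-5=10
Step 13: prey: 22+8-6=24; pred: 10+2-4=8
Step 14: prey: 24+9-5=28; pred: 8+1-3=6
Step 15: prey: 28+11-5=34; pred: 6+1-2=5
No extinction within 15 steps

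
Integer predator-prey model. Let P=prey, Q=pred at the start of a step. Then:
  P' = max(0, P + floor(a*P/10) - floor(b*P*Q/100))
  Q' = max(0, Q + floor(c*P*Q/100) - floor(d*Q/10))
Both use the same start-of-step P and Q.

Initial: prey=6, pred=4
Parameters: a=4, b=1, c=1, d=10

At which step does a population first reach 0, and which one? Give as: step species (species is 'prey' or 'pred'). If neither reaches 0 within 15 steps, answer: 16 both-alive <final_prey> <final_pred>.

Answer: 1 pred

Derivation:
Step 1: prey: 6+2-0=8; pred: 4+0-4=0
First extinction: pred at step 1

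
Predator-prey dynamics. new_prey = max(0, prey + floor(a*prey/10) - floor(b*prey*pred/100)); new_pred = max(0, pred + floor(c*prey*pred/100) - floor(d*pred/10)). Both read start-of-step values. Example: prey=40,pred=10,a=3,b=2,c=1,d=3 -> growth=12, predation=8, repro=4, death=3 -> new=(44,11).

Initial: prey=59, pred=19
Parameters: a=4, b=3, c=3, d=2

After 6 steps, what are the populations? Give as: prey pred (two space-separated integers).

Answer: 0 47

Derivation:
Step 1: prey: 59+23-33=49; pred: 19+33-3=49
Step 2: prey: 49+19-72=0; pred: 49+72-9=112
Step 3: prey: 0+0-0=0; pred: 112+0-22=90
Step 4: prey: 0+0-0=0; pred: 90+0-18=72
Step 5: prey: 0+0-0=0; pred: 72+0-14=58
Step 6: prey: 0+0-0=0; pred: 58+0-11=47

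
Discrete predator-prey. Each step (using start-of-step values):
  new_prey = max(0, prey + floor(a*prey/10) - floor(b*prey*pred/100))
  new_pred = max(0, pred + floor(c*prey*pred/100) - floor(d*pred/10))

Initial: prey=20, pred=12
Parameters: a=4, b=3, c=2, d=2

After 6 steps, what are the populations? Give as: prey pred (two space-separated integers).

Step 1: prey: 20+8-7=21; pred: 12+4-2=14
Step 2: prey: 21+8-8=21; pred: 14+5-2=17
Step 3: prey: 21+8-10=19; pred: 17+7-3=21
Step 4: prey: 19+7-11=15; pred: 21+7-4=24
Step 5: prey: 15+6-10=11; pred: 24+7-4=27
Step 6: prey: 11+4-8=7; pred: 27+5-5=27

Answer: 7 27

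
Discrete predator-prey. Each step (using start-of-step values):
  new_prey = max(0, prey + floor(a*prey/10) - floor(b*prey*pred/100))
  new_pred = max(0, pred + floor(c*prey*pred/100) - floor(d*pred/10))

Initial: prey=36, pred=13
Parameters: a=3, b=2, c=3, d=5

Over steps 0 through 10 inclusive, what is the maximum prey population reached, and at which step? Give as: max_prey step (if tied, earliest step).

Answer: 37 1

Derivation:
Step 1: prey: 36+10-9=37; pred: 13+14-6=21
Step 2: prey: 37+11-15=33; pred: 21+23-10=34
Step 3: prey: 33+9-22=20; pred: 34+33-17=50
Step 4: prey: 20+6-20=6; pred: 50+30-25=55
Step 5: prey: 6+1-6=1; pred: 55+9-27=37
Step 6: prey: 1+0-0=1; pred: 37+1-18=20
Step 7: prey: 1+0-0=1; pred: 20+0-10=10
Step 8: prey: 1+0-0=1; pred: 10+0-5=5
Step 9: prey: 1+0-0=1; pred: 5+0-2=3
Step 10: prey: 1+0-0=1; pred: 3+0-1=2
Max prey = 37 at step 1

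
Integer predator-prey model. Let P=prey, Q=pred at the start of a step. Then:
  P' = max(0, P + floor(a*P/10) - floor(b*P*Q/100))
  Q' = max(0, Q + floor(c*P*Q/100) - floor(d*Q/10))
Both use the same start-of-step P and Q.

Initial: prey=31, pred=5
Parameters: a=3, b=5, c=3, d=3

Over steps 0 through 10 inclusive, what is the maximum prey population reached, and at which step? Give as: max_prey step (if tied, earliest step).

Step 1: prey: 31+9-7=33; pred: 5+4-1=8
Step 2: prey: 33+9-13=29; pred: 8+7-2=13
Step 3: prey: 29+8-18=19; pred: 13+11-3=21
Step 4: prey: 19+5-19=5; pred: 21+11-6=26
Step 5: prey: 5+1-6=0; pred: 26+3-7=22
Step 6: prey: 0+0-0=0; pred: 22+0-6=16
Step 7: prey: 0+0-0=0; pred: 16+0-4=12
Step 8: prey: 0+0-0=0; pred: 12+0-3=9
Step 9: prey: 0+0-0=0; pred: 9+0-2=7
Step 10: prey: 0+0-0=0; pred: 7+0-2=5
Max prey = 33 at step 1

Answer: 33 1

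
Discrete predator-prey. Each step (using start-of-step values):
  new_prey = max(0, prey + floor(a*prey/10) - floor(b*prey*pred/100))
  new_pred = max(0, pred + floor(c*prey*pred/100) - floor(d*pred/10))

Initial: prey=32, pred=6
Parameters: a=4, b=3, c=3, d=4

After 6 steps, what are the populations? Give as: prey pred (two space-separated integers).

Answer: 0 39

Derivation:
Step 1: prey: 32+12-5=39; pred: 6+5-2=9
Step 2: prey: 39+15-10=44; pred: 9+10-3=16
Step 3: prey: 44+17-21=40; pred: 16+21-6=31
Step 4: prey: 40+16-37=19; pred: 31+37-12=56
Step 5: prey: 19+7-31=0; pred: 56+31-22=65
Step 6: prey: 0+0-0=0; pred: 65+0-26=39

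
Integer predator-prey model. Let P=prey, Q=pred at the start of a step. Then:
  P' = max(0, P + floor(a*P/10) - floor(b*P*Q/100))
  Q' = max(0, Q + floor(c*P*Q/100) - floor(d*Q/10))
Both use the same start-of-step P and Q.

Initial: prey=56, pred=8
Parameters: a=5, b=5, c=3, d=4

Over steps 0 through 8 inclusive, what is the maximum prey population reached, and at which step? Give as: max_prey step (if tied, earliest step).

Step 1: prey: 56+28-22=62; pred: 8+13-3=18
Step 2: prey: 62+31-55=38; pred: 18+33-7=44
Step 3: prey: 38+19-83=0; pred: 44+50-17=77
Step 4: prey: 0+0-0=0; pred: 77+0-30=47
Step 5: prey: 0+0-0=0; pred: 47+0-18=29
Step 6: prey: 0+0-0=0; pred: 29+0-11=18
Step 7: prey: 0+0-0=0; pred: 18+0-7=11
Step 8: prey: 0+0-0=0; pred: 11+0-4=7
Max prey = 62 at step 1

Answer: 62 1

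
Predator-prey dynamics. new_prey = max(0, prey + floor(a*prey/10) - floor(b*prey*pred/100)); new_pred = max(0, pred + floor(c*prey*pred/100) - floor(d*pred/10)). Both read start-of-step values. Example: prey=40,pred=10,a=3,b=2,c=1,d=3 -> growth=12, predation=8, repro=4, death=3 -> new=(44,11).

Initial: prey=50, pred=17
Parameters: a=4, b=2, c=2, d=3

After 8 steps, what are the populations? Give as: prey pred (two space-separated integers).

Step 1: prey: 50+20-17=53; pred: 17+17-5=29
Step 2: prey: 53+21-30=44; pred: 29+30-8=51
Step 3: prey: 44+17-44=17; pred: 51+44-15=80
Step 4: prey: 17+6-27=0; pred: 80+27-24=83
Step 5: prey: 0+0-0=0; pred: 83+0-24=59
Step 6: prey: 0+0-0=0; pred: 59+0-17=42
Step 7: prey: 0+0-0=0; pred: 42+0-12=30
Step 8: prey: 0+0-0=0; pred: 30+0-9=21

Answer: 0 21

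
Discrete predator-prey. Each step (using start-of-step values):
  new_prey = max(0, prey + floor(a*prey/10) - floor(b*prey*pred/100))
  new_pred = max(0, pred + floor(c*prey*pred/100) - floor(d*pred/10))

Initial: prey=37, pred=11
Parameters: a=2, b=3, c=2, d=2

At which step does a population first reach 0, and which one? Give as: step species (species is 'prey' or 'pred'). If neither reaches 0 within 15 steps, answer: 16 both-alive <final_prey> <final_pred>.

Answer: 16 both-alive 1 4

Derivation:
Step 1: prey: 37+7-12=32; pred: 11+8-2=17
Step 2: prey: 32+6-16=22; pred: 17+10-3=24
Step 3: prey: 22+4-15=11; pred: 24+10-4=30
Step 4: prey: 11+2-9=4; pred: 30+6-6=30
Step 5: prey: 4+0-3=1; pred: 30+2-6=26
Step 6: prey: 1+0-0=1; pred: 26+0-5=21
Step 7: prey: 1+0-0=1; pred: 21+0-4=17
Step 8: prey: 1+0-0=1; pred: 17+0-3=14
Step 9: prey: 1+0-0=1; pred: 14+0-2=12
Step 10: prey: 1+0-0=1; pred: 12+0-2=10
Step 11: prey: 1+0-0=1; pred: 10+0-2=8
Step 12: prey: 1+0-0=1; pred: 8+0-1=7
Step 13: prey: 1+0-0=1; pred: 7+0-1=6
Step 14: prey: 1+0-0=1; pred: 6+0-1=5
Step 15: prey: 1+0-0=1; pred: 5+0-1=4
No extinction within 15 steps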